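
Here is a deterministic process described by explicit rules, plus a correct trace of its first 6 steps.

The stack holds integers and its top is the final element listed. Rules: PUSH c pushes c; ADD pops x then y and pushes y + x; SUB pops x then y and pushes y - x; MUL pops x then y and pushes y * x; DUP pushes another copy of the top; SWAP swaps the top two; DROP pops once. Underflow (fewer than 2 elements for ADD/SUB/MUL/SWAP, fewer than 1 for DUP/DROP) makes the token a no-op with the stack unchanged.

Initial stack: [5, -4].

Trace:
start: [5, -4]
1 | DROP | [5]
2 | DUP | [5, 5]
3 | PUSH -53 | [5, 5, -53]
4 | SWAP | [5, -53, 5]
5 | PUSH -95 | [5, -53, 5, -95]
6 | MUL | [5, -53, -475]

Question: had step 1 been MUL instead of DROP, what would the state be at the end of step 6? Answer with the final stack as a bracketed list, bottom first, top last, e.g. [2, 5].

[-20, -53, 1900]

(re-executing from step 1 with the substitution; state before step 1: [5, -4])
1 | MUL | [-20]
2 | DUP | [-20, -20]
3 | PUSH -53 | [-20, -20, -53]
4 | SWAP | [-20, -53, -20]
5 | PUSH -95 | [-20, -53, -20, -95]
6 | MUL | [-20, -53, 1900]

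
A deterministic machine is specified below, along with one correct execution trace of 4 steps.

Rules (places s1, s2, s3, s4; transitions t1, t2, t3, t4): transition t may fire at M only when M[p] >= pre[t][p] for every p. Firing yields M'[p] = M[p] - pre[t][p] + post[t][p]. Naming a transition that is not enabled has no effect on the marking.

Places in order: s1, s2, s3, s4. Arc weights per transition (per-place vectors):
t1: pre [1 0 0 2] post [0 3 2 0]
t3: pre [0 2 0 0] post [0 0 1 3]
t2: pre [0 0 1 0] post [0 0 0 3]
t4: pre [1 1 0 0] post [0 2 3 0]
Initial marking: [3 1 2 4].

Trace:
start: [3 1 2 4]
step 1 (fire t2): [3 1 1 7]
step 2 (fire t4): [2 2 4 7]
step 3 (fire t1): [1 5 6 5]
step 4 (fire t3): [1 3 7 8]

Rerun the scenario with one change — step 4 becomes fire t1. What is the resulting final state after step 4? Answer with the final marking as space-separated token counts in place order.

0 8 8 3

(re-executing from step 4 with the substitution; state before step 4: [1 5 6 5])
step 4 (fire t1): [0 8 8 3]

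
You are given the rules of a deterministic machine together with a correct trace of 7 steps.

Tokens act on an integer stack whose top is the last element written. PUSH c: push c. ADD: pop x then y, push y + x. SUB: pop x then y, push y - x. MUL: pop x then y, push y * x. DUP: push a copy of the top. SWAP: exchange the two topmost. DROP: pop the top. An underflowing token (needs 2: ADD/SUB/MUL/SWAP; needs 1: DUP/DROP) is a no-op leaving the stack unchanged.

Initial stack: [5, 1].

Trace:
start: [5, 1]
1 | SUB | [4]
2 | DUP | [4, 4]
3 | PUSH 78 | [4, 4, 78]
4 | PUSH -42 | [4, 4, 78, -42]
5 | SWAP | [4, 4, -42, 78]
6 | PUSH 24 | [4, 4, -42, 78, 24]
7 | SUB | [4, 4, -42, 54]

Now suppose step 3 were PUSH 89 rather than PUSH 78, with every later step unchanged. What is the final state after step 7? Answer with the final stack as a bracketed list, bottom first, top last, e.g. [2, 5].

[4, 4, -42, 65]

(re-executing from step 3 with the substitution; state before step 3: [4, 4])
3 | PUSH 89 | [4, 4, 89]
4 | PUSH -42 | [4, 4, 89, -42]
5 | SWAP | [4, 4, -42, 89]
6 | PUSH 24 | [4, 4, -42, 89, 24]
7 | SUB | [4, 4, -42, 65]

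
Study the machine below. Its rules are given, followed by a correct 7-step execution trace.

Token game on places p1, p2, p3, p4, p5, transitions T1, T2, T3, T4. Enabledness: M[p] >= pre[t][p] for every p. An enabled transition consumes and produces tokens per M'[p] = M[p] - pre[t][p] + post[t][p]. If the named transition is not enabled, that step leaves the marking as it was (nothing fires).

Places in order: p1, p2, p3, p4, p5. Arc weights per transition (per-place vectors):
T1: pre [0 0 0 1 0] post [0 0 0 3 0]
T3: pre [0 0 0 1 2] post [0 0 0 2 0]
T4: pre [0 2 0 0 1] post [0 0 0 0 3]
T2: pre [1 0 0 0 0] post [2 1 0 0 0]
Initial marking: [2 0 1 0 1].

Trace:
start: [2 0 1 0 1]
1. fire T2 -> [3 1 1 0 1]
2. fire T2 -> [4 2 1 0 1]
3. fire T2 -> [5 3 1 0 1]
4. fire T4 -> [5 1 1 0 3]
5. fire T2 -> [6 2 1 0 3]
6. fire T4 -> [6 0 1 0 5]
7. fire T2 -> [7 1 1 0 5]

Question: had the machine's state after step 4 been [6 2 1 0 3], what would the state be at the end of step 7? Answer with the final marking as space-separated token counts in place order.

8 2 1 0 5

state after step 4 := [6 2 1 0 3]
5. fire T2 -> [7 3 1 0 3]
6. fire T4 -> [7 1 1 0 5]
7. fire T2 -> [8 2 1 0 5]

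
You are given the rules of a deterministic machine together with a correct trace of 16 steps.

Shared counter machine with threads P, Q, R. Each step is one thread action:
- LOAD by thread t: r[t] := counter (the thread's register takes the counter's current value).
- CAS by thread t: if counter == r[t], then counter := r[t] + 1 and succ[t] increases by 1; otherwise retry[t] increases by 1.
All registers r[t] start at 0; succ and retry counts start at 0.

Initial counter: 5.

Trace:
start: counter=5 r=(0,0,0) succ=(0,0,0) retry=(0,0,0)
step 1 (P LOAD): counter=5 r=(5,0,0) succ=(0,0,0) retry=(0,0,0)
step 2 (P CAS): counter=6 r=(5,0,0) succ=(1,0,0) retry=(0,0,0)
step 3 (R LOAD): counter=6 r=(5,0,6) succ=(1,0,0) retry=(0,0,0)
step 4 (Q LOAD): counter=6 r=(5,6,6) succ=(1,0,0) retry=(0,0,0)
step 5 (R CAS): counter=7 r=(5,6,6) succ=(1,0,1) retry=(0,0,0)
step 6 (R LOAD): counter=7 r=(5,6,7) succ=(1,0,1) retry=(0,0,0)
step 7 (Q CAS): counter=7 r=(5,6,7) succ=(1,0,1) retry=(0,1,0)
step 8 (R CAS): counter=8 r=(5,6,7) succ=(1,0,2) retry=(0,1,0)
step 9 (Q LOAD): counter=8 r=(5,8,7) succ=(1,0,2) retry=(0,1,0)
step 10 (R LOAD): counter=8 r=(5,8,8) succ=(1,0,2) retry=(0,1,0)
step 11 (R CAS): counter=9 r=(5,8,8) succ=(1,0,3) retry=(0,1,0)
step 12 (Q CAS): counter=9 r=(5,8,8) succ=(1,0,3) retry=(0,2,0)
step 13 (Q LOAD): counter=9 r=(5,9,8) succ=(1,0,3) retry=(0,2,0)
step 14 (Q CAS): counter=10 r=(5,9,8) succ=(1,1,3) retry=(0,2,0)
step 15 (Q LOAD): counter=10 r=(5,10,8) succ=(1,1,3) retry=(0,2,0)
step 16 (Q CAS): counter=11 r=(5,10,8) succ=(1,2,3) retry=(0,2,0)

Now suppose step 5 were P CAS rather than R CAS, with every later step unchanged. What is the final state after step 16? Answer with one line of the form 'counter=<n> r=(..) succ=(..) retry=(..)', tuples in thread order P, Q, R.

(re-executing from step 5 with the substitution; state before step 5: counter=6 r=(5,6,6) succ=(1,0,0) retry=(0,0,0))
step 5 (P CAS): counter=6 r=(5,6,6) succ=(1,0,0) retry=(1,0,0)
step 6 (R LOAD): counter=6 r=(5,6,6) succ=(1,0,0) retry=(1,0,0)
step 7 (Q CAS): counter=7 r=(5,6,6) succ=(1,1,0) retry=(1,0,0)
step 8 (R CAS): counter=7 r=(5,6,6) succ=(1,1,0) retry=(1,0,1)
step 9 (Q LOAD): counter=7 r=(5,7,6) succ=(1,1,0) retry=(1,0,1)
step 10 (R LOAD): counter=7 r=(5,7,7) succ=(1,1,0) retry=(1,0,1)
step 11 (R CAS): counter=8 r=(5,7,7) succ=(1,1,1) retry=(1,0,1)
step 12 (Q CAS): counter=8 r=(5,7,7) succ=(1,1,1) retry=(1,1,1)
step 13 (Q LOAD): counter=8 r=(5,8,7) succ=(1,1,1) retry=(1,1,1)
step 14 (Q CAS): counter=9 r=(5,8,7) succ=(1,2,1) retry=(1,1,1)
step 15 (Q LOAD): counter=9 r=(5,9,7) succ=(1,2,1) retry=(1,1,1)
step 16 (Q CAS): counter=10 r=(5,9,7) succ=(1,3,1) retry=(1,1,1)

counter=10 r=(5,9,7) succ=(1,3,1) retry=(1,1,1)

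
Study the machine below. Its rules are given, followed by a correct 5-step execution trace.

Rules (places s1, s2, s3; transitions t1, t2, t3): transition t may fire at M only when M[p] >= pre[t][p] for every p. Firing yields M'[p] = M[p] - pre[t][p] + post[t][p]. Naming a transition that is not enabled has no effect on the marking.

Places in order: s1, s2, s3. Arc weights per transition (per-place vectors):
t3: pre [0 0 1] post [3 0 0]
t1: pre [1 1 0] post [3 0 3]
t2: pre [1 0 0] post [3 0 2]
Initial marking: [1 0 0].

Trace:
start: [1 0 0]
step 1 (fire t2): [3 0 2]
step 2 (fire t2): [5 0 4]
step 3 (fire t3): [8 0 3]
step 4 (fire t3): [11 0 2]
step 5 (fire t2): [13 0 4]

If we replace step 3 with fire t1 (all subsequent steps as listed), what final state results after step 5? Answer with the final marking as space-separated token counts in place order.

10 0 5

(re-executing from step 3 with the substitution; state before step 3: [5 0 4])
step 3 (fire t1): [5 0 4]
step 4 (fire t3): [8 0 3]
step 5 (fire t2): [10 0 5]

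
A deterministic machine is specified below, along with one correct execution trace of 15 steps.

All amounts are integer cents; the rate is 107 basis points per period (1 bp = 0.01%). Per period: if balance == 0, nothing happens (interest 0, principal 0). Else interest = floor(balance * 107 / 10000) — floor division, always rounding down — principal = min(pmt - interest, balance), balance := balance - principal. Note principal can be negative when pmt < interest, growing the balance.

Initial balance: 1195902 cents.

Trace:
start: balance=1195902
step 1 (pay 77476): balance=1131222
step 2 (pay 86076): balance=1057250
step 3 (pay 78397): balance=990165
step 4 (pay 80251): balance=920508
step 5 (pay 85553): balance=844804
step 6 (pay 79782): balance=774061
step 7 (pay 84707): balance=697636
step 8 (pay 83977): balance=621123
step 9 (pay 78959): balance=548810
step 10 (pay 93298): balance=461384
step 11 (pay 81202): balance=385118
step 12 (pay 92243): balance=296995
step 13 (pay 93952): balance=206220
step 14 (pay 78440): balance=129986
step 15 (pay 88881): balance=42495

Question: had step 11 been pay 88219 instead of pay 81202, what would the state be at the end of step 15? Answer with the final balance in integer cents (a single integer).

(re-executing from step 11 with the substitution; state before step 11: balance=461384)
step 11 (pay 88219): balance=378101
step 12 (pay 92243): balance=289903
step 13 (pay 93952): balance=199052
step 14 (pay 78440): balance=122741
step 15 (pay 88881): balance=35173

35173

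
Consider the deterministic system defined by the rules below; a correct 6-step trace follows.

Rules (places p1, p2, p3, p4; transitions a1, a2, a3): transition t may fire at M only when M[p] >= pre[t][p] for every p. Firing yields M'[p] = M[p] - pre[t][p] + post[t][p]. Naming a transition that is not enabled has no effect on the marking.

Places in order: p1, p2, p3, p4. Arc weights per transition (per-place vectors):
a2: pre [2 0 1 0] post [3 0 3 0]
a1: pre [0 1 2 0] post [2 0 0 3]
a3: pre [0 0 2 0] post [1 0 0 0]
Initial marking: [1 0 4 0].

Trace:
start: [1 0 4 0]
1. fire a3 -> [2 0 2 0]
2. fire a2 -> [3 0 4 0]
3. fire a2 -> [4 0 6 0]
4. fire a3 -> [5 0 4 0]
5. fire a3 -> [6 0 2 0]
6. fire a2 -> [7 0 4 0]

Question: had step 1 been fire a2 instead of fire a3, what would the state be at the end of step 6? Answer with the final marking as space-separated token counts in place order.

3 0 0 0

(re-executing from step 1 with the substitution; state before step 1: [1 0 4 0])
1. fire a2 -> [1 0 4 0]
2. fire a2 -> [1 0 4 0]
3. fire a2 -> [1 0 4 0]
4. fire a3 -> [2 0 2 0]
5. fire a3 -> [3 0 0 0]
6. fire a2 -> [3 0 0 0]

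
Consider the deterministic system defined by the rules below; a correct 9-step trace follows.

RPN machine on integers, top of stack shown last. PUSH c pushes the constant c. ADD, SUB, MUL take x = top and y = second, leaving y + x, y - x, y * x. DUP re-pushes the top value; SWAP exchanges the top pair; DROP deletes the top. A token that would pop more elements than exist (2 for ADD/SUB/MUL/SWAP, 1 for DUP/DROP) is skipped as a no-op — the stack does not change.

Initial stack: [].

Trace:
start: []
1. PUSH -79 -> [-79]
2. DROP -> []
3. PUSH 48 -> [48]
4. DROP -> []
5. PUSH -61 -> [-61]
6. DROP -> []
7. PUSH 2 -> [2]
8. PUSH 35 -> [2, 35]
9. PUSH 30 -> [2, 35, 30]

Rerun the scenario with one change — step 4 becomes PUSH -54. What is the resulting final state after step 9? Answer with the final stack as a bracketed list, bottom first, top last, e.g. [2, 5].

[48, -54, 2, 35, 30]

(re-executing from step 4 with the substitution; state before step 4: [48])
4. PUSH -54 -> [48, -54]
5. PUSH -61 -> [48, -54, -61]
6. DROP -> [48, -54]
7. PUSH 2 -> [48, -54, 2]
8. PUSH 35 -> [48, -54, 2, 35]
9. PUSH 30 -> [48, -54, 2, 35, 30]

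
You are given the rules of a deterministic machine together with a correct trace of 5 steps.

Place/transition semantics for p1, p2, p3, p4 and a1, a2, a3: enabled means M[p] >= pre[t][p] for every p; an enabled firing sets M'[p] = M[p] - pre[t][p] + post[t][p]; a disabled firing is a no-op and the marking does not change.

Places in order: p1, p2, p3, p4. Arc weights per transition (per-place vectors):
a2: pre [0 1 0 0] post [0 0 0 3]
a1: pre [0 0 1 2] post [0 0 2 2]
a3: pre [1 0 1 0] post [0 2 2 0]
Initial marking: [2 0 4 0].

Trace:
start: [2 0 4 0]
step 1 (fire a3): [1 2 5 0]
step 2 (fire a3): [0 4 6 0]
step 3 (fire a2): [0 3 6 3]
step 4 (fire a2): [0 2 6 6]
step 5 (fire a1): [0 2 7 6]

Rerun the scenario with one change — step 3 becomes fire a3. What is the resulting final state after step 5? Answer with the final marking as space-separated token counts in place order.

0 3 7 3

(re-executing from step 3 with the substitution; state before step 3: [0 4 6 0])
step 3 (fire a3): [0 4 6 0]
step 4 (fire a2): [0 3 6 3]
step 5 (fire a1): [0 3 7 3]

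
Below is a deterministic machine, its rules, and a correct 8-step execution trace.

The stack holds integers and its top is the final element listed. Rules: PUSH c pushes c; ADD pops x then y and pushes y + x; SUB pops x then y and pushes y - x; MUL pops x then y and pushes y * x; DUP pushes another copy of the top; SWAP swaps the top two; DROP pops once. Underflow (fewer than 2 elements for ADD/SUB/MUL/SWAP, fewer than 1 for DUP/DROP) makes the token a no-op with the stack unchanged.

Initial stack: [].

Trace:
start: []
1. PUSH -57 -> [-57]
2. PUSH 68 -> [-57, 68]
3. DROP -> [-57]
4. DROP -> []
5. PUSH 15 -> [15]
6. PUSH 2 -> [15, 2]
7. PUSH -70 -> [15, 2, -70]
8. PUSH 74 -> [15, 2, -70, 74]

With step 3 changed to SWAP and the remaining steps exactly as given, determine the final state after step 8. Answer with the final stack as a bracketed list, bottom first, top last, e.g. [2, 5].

[68, 15, 2, -70, 74]

(re-executing from step 3 with the substitution; state before step 3: [-57, 68])
3. SWAP -> [68, -57]
4. DROP -> [68]
5. PUSH 15 -> [68, 15]
6. PUSH 2 -> [68, 15, 2]
7. PUSH -70 -> [68, 15, 2, -70]
8. PUSH 74 -> [68, 15, 2, -70, 74]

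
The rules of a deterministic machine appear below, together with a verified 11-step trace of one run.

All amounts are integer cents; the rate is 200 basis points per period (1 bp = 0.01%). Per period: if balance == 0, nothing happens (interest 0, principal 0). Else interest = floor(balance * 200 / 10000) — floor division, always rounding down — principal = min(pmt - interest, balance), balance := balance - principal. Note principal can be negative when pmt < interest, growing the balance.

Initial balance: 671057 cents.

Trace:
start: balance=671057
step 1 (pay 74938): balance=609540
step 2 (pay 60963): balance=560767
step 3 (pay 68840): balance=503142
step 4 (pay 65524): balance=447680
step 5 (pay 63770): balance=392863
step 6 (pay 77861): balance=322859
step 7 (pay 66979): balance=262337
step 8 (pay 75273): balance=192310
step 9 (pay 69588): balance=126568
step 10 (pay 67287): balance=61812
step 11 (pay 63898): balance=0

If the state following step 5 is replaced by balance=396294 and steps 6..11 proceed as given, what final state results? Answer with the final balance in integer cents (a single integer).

state after step 5 := balance=396294
step 6 (pay 77861): balance=326358
step 7 (pay 66979): balance=265906
step 8 (pay 75273): balance=195951
step 9 (pay 69588): balance=130282
step 10 (pay 67287): balance=65600
step 11 (pay 63898): balance=3014

3014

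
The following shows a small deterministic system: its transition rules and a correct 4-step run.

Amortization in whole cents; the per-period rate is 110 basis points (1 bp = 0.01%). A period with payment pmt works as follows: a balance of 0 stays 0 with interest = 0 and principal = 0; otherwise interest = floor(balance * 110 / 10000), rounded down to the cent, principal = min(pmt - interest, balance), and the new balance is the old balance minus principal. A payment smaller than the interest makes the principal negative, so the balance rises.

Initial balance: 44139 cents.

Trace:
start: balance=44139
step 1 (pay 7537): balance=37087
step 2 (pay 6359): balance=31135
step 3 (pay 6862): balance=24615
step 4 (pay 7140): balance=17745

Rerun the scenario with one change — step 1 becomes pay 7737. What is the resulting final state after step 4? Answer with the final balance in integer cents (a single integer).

(re-executing from step 1 with the substitution; state before step 1: balance=44139)
step 1 (pay 7737): balance=36887
step 2 (pay 6359): balance=30933
step 3 (pay 6862): balance=24411
step 4 (pay 7140): balance=17539

17539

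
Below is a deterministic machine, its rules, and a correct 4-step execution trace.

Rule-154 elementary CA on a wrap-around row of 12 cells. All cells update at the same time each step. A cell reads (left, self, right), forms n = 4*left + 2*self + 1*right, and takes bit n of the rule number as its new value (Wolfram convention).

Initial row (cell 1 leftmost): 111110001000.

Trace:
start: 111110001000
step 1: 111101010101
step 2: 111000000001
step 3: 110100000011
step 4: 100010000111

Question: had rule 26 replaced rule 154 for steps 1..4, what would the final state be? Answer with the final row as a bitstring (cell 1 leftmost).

011000100101

(re-executing steps 1..4 under rule 26; state before step 1: 111110001000)
step 1: 100001010101
step 2: 010010000001
step 3: 001101000010
step 4: 011000100101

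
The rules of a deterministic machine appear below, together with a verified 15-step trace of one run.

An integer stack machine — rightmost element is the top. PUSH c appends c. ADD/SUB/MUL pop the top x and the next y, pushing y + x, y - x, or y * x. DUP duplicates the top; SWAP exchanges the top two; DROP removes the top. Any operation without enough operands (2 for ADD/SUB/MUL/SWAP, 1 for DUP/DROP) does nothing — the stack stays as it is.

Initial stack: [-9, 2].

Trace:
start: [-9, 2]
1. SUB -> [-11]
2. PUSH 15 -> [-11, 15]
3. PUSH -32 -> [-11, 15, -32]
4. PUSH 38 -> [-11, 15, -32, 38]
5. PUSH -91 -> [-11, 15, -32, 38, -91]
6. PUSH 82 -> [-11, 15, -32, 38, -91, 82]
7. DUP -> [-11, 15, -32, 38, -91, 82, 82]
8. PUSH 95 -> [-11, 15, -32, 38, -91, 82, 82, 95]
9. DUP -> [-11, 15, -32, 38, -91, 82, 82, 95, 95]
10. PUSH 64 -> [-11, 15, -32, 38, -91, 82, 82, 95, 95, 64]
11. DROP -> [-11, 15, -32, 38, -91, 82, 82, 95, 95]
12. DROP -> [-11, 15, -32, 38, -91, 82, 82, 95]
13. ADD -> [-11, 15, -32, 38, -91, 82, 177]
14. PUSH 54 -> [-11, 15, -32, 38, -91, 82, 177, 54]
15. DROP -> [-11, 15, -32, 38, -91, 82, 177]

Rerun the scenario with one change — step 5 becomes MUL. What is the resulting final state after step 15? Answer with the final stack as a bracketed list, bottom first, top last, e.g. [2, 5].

[-11, 15, -1216, 82, 177]

(re-executing from step 5 with the substitution; state before step 5: [-11, 15, -32, 38])
5. MUL -> [-11, 15, -1216]
6. PUSH 82 -> [-11, 15, -1216, 82]
7. DUP -> [-11, 15, -1216, 82, 82]
8. PUSH 95 -> [-11, 15, -1216, 82, 82, 95]
9. DUP -> [-11, 15, -1216, 82, 82, 95, 95]
10. PUSH 64 -> [-11, 15, -1216, 82, 82, 95, 95, 64]
11. DROP -> [-11, 15, -1216, 82, 82, 95, 95]
12. DROP -> [-11, 15, -1216, 82, 82, 95]
13. ADD -> [-11, 15, -1216, 82, 177]
14. PUSH 54 -> [-11, 15, -1216, 82, 177, 54]
15. DROP -> [-11, 15, -1216, 82, 177]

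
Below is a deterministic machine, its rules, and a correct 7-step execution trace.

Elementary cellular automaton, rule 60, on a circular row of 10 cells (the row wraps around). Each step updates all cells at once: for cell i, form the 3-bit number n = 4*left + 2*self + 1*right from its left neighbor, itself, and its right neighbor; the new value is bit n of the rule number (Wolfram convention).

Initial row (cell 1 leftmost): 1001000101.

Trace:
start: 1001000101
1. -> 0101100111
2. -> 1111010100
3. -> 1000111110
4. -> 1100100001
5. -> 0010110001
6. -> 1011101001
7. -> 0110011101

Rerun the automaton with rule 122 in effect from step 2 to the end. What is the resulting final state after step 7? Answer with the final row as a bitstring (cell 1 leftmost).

0110000110

(re-executing steps 2..7 under rule 122; state before step 2: 0101100111)
2. -> 1011111101
3. -> 1110000111
4. -> 0011001100
5. -> 0111111110
6. -> 1100000011
7. -> 0110000110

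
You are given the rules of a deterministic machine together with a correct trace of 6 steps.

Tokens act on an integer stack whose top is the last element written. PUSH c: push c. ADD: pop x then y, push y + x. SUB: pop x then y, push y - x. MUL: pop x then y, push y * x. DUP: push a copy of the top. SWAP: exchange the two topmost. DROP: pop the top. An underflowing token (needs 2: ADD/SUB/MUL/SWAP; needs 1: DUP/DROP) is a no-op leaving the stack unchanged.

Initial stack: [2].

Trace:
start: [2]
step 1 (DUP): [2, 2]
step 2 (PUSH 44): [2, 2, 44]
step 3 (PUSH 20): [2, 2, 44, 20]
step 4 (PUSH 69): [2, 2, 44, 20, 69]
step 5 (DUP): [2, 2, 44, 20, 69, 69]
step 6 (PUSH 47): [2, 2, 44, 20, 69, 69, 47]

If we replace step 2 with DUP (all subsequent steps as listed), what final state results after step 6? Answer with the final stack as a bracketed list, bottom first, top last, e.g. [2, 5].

(re-executing from step 2 with the substitution; state before step 2: [2, 2])
step 2 (DUP): [2, 2, 2]
step 3 (PUSH 20): [2, 2, 2, 20]
step 4 (PUSH 69): [2, 2, 2, 20, 69]
step 5 (DUP): [2, 2, 2, 20, 69, 69]
step 6 (PUSH 47): [2, 2, 2, 20, 69, 69, 47]

[2, 2, 2, 20, 69, 69, 47]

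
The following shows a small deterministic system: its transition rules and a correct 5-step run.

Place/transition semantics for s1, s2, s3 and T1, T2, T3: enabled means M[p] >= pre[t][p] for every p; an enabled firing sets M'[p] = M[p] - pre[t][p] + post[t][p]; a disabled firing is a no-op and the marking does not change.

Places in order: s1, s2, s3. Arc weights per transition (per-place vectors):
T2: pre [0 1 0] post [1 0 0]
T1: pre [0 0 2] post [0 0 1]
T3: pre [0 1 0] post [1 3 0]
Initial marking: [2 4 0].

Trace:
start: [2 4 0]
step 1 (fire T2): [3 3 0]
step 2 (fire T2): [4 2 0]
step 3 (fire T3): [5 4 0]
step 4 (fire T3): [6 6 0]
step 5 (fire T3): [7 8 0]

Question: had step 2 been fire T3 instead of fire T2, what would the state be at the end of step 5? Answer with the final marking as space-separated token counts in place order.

(re-executing from step 2 with the substitution; state before step 2: [3 3 0])
step 2 (fire T3): [4 5 0]
step 3 (fire T3): [5 7 0]
step 4 (fire T3): [6 9 0]
step 5 (fire T3): [7 11 0]

7 11 0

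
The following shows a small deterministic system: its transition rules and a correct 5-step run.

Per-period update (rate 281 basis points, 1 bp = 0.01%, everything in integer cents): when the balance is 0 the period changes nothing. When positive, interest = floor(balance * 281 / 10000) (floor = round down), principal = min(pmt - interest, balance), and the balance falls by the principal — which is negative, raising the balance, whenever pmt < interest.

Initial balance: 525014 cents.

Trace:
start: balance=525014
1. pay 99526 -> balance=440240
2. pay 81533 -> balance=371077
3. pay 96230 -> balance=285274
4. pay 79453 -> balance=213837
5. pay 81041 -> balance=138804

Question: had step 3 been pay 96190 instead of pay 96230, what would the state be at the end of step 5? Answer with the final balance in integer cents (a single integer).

138846

(re-executing from step 3 with the substitution; state before step 3: balance=371077)
3. pay 96190 -> balance=285314
4. pay 79453 -> balance=213878
5. pay 81041 -> balance=138846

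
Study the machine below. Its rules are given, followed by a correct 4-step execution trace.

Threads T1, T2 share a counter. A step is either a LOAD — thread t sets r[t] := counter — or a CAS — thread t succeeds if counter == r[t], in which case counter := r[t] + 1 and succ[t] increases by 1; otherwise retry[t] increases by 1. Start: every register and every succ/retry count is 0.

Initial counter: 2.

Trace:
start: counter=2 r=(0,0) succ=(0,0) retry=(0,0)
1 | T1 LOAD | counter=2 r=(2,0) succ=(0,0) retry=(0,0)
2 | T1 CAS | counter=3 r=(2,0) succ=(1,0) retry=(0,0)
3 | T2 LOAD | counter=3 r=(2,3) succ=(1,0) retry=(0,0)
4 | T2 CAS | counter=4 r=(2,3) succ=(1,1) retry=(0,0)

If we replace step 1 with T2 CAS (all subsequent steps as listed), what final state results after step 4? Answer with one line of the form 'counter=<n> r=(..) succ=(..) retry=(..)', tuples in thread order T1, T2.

counter=3 r=(0,2) succ=(0,1) retry=(1,1)

(re-executing from step 1 with the substitution; state before step 1: counter=2 r=(0,0) succ=(0,0) retry=(0,0))
1 | T2 CAS | counter=2 r=(0,0) succ=(0,0) retry=(0,1)
2 | T1 CAS | counter=2 r=(0,0) succ=(0,0) retry=(1,1)
3 | T2 LOAD | counter=2 r=(0,2) succ=(0,0) retry=(1,1)
4 | T2 CAS | counter=3 r=(0,2) succ=(0,1) retry=(1,1)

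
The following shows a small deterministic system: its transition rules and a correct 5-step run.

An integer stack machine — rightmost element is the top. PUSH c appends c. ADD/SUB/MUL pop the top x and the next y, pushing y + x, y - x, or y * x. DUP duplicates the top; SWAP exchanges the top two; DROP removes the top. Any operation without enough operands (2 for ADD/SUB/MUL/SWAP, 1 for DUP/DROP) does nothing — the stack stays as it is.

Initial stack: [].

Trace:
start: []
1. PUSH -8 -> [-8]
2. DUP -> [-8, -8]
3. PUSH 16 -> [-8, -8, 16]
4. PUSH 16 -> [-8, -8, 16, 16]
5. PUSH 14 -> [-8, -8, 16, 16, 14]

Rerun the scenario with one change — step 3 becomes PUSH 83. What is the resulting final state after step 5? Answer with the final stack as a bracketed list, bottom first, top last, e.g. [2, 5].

[-8, -8, 83, 16, 14]

(re-executing from step 3 with the substitution; state before step 3: [-8, -8])
3. PUSH 83 -> [-8, -8, 83]
4. PUSH 16 -> [-8, -8, 83, 16]
5. PUSH 14 -> [-8, -8, 83, 16, 14]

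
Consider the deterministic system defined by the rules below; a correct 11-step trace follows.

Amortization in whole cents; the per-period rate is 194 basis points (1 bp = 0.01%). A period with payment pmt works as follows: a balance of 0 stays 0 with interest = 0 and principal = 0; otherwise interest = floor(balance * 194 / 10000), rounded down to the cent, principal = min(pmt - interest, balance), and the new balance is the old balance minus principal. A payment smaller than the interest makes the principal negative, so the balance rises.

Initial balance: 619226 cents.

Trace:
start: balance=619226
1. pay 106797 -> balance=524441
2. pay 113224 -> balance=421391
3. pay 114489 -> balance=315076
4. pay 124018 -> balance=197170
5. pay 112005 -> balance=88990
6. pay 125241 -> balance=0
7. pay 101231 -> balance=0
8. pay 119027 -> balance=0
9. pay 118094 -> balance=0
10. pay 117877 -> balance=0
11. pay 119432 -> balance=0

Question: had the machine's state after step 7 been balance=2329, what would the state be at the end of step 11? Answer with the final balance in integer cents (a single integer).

state after step 7 := balance=2329
8. pay 119027 -> balance=0
9. pay 118094 -> balance=0
10. pay 117877 -> balance=0
11. pay 119432 -> balance=0

0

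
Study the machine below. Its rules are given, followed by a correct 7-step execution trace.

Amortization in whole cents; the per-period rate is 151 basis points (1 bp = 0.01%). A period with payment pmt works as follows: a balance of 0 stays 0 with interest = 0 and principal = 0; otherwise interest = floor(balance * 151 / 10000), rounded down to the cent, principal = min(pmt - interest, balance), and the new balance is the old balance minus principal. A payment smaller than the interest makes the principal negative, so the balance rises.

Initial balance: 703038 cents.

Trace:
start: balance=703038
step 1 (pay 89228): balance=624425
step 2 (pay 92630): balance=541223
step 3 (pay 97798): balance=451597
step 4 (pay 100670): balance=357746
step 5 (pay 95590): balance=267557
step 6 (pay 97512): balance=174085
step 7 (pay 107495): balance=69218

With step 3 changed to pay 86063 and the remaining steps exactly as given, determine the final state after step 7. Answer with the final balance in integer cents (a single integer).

(re-executing from step 3 with the substitution; state before step 3: balance=541223)
step 3 (pay 86063): balance=463332
step 4 (pay 100670): balance=369658
step 5 (pay 95590): balance=279649
step 6 (pay 97512): balance=186359
step 7 (pay 107495): balance=81678

81678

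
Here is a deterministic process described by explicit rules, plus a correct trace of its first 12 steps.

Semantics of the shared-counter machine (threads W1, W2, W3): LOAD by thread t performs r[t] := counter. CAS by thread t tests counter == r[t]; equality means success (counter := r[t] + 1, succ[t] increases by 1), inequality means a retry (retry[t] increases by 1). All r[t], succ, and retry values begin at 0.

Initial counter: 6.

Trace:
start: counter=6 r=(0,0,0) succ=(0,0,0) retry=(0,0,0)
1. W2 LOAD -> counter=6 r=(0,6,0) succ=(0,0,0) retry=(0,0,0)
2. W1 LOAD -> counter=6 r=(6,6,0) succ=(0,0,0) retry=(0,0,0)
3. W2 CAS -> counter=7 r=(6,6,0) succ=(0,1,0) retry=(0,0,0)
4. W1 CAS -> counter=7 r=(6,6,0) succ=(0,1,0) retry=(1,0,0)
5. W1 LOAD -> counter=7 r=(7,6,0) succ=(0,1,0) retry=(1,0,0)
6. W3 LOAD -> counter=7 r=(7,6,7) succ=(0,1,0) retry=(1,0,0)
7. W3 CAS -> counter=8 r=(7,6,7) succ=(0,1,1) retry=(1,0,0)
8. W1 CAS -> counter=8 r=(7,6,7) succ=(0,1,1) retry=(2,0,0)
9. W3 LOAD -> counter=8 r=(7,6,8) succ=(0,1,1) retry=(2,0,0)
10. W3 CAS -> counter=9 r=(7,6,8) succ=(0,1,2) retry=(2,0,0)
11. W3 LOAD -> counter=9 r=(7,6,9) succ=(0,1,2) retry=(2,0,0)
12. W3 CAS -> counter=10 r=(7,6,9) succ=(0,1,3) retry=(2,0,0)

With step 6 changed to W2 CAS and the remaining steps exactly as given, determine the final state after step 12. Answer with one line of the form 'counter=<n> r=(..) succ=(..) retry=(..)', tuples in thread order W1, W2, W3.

counter=10 r=(7,6,9) succ=(1,1,2) retry=(1,1,1)

(re-executing from step 6 with the substitution; state before step 6: counter=7 r=(7,6,0) succ=(0,1,0) retry=(1,0,0))
6. W2 CAS -> counter=7 r=(7,6,0) succ=(0,1,0) retry=(1,1,0)
7. W3 CAS -> counter=7 r=(7,6,0) succ=(0,1,0) retry=(1,1,1)
8. W1 CAS -> counter=8 r=(7,6,0) succ=(1,1,0) retry=(1,1,1)
9. W3 LOAD -> counter=8 r=(7,6,8) succ=(1,1,0) retry=(1,1,1)
10. W3 CAS -> counter=9 r=(7,6,8) succ=(1,1,1) retry=(1,1,1)
11. W3 LOAD -> counter=9 r=(7,6,9) succ=(1,1,1) retry=(1,1,1)
12. W3 CAS -> counter=10 r=(7,6,9) succ=(1,1,2) retry=(1,1,1)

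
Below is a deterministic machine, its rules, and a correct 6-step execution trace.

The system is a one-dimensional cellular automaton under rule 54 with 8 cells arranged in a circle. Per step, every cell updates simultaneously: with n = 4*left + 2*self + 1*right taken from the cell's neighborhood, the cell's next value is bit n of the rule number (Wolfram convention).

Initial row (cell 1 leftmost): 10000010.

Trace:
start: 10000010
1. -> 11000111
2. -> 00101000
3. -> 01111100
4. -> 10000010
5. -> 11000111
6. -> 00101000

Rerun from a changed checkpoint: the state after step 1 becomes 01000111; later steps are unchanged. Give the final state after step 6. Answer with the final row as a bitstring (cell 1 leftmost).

10001110

state after step 1 := 01000111
2. -> 11101000
3. -> 00011101
4. -> 10100011
5. -> 01110100
6. -> 10001110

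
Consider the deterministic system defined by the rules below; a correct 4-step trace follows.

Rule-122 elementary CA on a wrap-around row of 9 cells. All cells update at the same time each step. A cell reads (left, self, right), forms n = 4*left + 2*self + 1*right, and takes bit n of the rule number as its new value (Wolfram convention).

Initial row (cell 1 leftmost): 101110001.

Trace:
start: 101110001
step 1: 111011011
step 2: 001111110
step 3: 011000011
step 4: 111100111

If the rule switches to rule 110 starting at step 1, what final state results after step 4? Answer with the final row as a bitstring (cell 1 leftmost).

111110010

(re-executing steps 1..4 under rule 110; state before step 1: 101110001)
step 1: 111010011
step 2: 001110110
step 3: 011011110
step 4: 111110010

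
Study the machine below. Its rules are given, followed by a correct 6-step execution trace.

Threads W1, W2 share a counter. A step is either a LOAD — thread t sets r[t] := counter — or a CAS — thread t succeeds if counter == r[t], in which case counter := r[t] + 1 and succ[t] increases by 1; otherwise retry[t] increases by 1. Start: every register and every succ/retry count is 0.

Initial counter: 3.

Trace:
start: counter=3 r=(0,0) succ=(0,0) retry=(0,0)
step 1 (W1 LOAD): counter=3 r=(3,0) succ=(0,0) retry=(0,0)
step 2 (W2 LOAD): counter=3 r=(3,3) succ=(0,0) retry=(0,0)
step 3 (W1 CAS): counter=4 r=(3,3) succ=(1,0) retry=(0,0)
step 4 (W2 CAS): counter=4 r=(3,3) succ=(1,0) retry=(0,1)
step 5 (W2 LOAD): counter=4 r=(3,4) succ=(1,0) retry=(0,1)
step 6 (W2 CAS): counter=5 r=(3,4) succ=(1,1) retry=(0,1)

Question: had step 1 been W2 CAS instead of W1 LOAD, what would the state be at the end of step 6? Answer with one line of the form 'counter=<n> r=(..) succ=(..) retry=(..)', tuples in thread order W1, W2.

(re-executing from step 1 with the substitution; state before step 1: counter=3 r=(0,0) succ=(0,0) retry=(0,0))
step 1 (W2 CAS): counter=3 r=(0,0) succ=(0,0) retry=(0,1)
step 2 (W2 LOAD): counter=3 r=(0,3) succ=(0,0) retry=(0,1)
step 3 (W1 CAS): counter=3 r=(0,3) succ=(0,0) retry=(1,1)
step 4 (W2 CAS): counter=4 r=(0,3) succ=(0,1) retry=(1,1)
step 5 (W2 LOAD): counter=4 r=(0,4) succ=(0,1) retry=(1,1)
step 6 (W2 CAS): counter=5 r=(0,4) succ=(0,2) retry=(1,1)

counter=5 r=(0,4) succ=(0,2) retry=(1,1)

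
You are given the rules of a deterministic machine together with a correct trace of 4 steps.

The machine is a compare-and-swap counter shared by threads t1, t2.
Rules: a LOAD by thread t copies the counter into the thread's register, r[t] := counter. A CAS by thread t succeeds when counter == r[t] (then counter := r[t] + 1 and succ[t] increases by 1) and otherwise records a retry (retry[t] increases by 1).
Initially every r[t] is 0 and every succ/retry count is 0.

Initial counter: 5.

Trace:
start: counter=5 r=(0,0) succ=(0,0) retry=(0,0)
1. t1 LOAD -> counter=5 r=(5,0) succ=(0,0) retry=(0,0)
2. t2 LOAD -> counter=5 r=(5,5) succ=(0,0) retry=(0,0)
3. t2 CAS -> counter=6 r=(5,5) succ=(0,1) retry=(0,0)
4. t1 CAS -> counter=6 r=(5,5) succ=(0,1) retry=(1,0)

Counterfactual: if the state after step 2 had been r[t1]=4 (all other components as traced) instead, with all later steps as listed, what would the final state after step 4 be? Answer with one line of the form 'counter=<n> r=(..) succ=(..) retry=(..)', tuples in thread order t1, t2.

state after step 2 := counter=5 r=(4,5) succ=(0,0) retry=(0,0)
3. t2 CAS -> counter=6 r=(4,5) succ=(0,1) retry=(0,0)
4. t1 CAS -> counter=6 r=(4,5) succ=(0,1) retry=(1,0)

counter=6 r=(4,5) succ=(0,1) retry=(1,0)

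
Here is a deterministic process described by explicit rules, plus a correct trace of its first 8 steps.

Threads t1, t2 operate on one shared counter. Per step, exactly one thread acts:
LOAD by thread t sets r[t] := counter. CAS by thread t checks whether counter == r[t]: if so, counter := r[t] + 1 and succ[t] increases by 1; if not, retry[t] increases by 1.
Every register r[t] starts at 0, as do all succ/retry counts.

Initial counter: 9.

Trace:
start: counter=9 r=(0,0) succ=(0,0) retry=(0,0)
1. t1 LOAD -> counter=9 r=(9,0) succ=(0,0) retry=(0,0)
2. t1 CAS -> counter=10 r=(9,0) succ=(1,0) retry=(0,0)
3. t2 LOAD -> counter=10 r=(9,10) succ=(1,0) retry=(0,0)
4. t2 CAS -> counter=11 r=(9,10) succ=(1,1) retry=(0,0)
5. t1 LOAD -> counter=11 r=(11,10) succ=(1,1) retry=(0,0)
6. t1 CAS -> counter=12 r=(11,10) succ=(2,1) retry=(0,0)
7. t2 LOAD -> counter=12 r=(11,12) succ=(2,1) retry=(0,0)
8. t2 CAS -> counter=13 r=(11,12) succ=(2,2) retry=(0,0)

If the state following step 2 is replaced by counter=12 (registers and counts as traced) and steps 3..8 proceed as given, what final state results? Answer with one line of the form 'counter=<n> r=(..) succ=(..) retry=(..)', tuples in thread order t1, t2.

state after step 2 := counter=12 r=(9,0) succ=(1,0) retry=(0,0)
3. t2 LOAD -> counter=12 r=(9,12) succ=(1,0) retry=(0,0)
4. t2 CAS -> counter=13 r=(9,12) succ=(1,1) retry=(0,0)
5. t1 LOAD -> counter=13 r=(13,12) succ=(1,1) retry=(0,0)
6. t1 CAS -> counter=14 r=(13,12) succ=(2,1) retry=(0,0)
7. t2 LOAD -> counter=14 r=(13,14) succ=(2,1) retry=(0,0)
8. t2 CAS -> counter=15 r=(13,14) succ=(2,2) retry=(0,0)

counter=15 r=(13,14) succ=(2,2) retry=(0,0)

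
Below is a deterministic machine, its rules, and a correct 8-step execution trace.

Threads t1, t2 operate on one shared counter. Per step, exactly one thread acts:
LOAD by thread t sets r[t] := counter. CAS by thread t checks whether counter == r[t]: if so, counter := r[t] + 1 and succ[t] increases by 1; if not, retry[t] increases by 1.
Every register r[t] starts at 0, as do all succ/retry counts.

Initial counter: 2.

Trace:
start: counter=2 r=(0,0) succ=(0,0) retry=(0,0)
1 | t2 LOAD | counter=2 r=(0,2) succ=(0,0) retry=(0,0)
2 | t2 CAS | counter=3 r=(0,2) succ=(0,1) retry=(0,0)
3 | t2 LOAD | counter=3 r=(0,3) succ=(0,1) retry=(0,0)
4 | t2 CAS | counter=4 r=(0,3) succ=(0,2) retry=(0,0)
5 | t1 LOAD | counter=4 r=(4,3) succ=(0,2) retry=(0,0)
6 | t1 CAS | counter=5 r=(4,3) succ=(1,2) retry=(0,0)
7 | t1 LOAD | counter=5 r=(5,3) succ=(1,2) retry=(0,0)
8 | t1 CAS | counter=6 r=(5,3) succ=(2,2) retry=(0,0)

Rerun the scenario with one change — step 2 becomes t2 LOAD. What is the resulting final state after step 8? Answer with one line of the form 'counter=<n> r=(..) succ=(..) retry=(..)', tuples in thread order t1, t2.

counter=5 r=(4,2) succ=(2,1) retry=(0,0)

(re-executing from step 2 with the substitution; state before step 2: counter=2 r=(0,2) succ=(0,0) retry=(0,0))
2 | t2 LOAD | counter=2 r=(0,2) succ=(0,0) retry=(0,0)
3 | t2 LOAD | counter=2 r=(0,2) succ=(0,0) retry=(0,0)
4 | t2 CAS | counter=3 r=(0,2) succ=(0,1) retry=(0,0)
5 | t1 LOAD | counter=3 r=(3,2) succ=(0,1) retry=(0,0)
6 | t1 CAS | counter=4 r=(3,2) succ=(1,1) retry=(0,0)
7 | t1 LOAD | counter=4 r=(4,2) succ=(1,1) retry=(0,0)
8 | t1 CAS | counter=5 r=(4,2) succ=(2,1) retry=(0,0)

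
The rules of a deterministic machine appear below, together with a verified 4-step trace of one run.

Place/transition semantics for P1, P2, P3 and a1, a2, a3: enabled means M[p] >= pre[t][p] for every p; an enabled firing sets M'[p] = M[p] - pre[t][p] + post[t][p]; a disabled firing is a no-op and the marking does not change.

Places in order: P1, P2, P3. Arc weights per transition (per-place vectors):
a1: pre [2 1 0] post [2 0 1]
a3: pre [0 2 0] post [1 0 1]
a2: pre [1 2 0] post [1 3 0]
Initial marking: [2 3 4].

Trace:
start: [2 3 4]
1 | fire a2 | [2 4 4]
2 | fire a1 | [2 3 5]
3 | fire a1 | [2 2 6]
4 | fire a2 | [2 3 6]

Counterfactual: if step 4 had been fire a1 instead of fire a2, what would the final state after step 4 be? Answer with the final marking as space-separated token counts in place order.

2 1 7

(re-executing from step 4 with the substitution; state before step 4: [2 2 6])
4 | fire a1 | [2 1 7]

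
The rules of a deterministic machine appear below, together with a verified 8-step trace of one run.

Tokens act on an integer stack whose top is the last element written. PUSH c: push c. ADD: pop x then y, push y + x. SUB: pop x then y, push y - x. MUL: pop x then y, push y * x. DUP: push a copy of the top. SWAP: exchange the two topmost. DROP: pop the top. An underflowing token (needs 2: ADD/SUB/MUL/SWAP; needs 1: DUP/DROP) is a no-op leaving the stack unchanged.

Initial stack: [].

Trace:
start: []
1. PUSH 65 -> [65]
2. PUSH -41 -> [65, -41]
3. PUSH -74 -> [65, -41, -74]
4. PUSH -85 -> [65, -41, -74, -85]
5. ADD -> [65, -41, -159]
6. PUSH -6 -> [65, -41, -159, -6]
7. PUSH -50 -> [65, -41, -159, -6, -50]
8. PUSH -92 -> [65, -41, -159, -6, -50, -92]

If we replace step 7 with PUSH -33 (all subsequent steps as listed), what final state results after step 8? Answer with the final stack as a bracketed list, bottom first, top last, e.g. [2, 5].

[65, -41, -159, -6, -33, -92]

(re-executing from step 7 with the substitution; state before step 7: [65, -41, -159, -6])
7. PUSH -33 -> [65, -41, -159, -6, -33]
8. PUSH -92 -> [65, -41, -159, -6, -33, -92]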